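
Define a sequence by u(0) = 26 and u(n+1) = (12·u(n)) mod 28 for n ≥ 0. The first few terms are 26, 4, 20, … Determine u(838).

24

Computing terms: u(0) = 26,  u(1) = 4,  u(2) = 20,  u(3) = 16,  u(4) = 24,  u(5) = 8,  u(6) = 12,  u(7) = 4.
Since u(7) = u(1) = 4, the sequence is eventually periodic: after a pre-period of length 1 it cycles with period 6.
For n ≥ 1, u(n) depends only on (n - 1) mod 6. (838 - 1) mod 6 = 3, so u(838) = u(4) = 24.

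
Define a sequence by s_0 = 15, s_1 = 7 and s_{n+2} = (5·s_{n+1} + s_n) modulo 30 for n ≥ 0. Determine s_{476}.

0

Computing terms: s_0 = 15; s_1 = 7; s_2 = 20; s_3 = 17; s_4 = 15; s_5 = 2; s_6 = 25; s_7 = 7; s_8 = 0; s_9 = 7; s_{10} = 5; s_{11} = 2; s_{12} = 15; s_{13} = 17; s_{14} = 10; s_{15} = 7; s_{16} = 15; s_{17} = 22; s_{18} = 5; s_{19} = 17; s_{20} = 0; s_{21} = 17; s_{22} = 25; s_{23} = 22; s_{24} = 15; s_{25} = 7.
The sequence repeats with period 24.
So s_{476} = s_{0 + ((476-0) mod 24)} = s_{20} = 0.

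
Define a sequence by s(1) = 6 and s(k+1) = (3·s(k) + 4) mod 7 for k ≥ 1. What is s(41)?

We have s(1) = 6, s(2) = 1, s(3) = 0, s(4) = 4, s(5) = 2, s(6) = 3, s(7) = 6.
Since s(7) = s(1) = 6, the sequence is periodic with period 6.
(41 - 1) mod 6 = 4, so s(41) = s(5) = 2.

2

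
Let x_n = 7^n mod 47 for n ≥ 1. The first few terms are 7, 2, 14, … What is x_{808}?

14

We have x_1 = 7, x_2 = 2, x_3 = 14, x_4 = 4, x_5 = 28, x_6 = 8, x_7 = 9, x_8 = 16, x_9 = 18, x_{10} = 32, x_{11} = 36, x_{12} = 17, x_{13} = 25, x_{14} = 34, x_{15} = 3, x_{16} = 21, x_{17} = 6, x_{18} = 42, x_{19} = 12, x_{20} = 37, x_{21} = 24, x_{22} = 27, x_{23} = 1, x_{24} = 7.
Since x_{24} = x_1 = 7, the sequence is periodic with period 23.
So x_{808} = x_{1 + ((808-1) mod 23)} = x_3 = 14.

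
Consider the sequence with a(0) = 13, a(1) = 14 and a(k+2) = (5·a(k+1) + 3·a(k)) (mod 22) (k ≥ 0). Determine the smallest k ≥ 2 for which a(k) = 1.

17

Computing terms: a(0) = 13,  a(1) = 14,  a(2) = 21,  a(3) = 15,  a(4) = 6,  a(5) = 9,  a(6) = 19,  a(7) = 12,  a(8) = 7,  a(9) = 5,  a(10) = 2,  a(11) = 3,  a(12) = 21,  a(13) = 4,  a(14) = 17,  a(15) = 9,  a(16) = 8,  a(17) = 1,  a(18) = 7,  a(19) = 16,  a(20) = 13,  a(21) = 3,  a(22) = 10,  a(23) = 15,  a(24) = 17,  a(25) = 20,  a(26) = 19,  a(27) = 1,  a(28) = 18,  a(29) = 5,  a(30) = 13,  a(31) = 14.
The sequence repeats with period 30.
The value 1 first appears (with k ≥ 2) at a(17).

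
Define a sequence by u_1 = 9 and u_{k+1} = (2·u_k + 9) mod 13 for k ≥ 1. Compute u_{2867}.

2

Listing terms: u_1 = 9,  u_2 = 1,  u_3 = 11,  u_4 = 5,  u_5 = 6,  u_6 = 8,  u_7 = 12,  u_8 = 7,  u_9 = 10,  u_{10} = 3,  u_{11} = 2,  u_{12} = 0,  u_{13} = 9.
Since u_{13} = u_1 = 9, the sequence is periodic with period 12.
So u_{2867} = u_{1 + ((2867-1) mod 12)} = u_{11} = 2.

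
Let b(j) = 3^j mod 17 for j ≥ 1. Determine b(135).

11

Computing terms: b(1) = 3, b(2) = 9, b(3) = 10, b(4) = 13, b(5) = 5, b(6) = 15, b(7) = 11, b(8) = 16, b(9) = 14, b(10) = 8, b(11) = 7, b(12) = 4, b(13) = 12, b(14) = 2, b(15) = 6, b(16) = 1, b(17) = 3.
Since b(17) = b(1) = 3, the sequence is periodic with period 16.
So b(135) = b(1 + ((135-1) mod 16)) = b(7) = 11.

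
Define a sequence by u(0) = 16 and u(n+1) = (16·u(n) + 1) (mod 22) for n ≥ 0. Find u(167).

We have u(0) = 16,  u(1) = 15,  u(2) = 21,  u(3) = 7,  u(4) = 3,  u(5) = 5,  u(6) = 15.
Since u(6) = u(1) = 15, the sequence is eventually periodic: after a pre-period of length 1 it cycles with period 5.
For n ≥ 1, u(n) depends only on (n - 1) mod 5. (167 - 1) mod 5 = 1, so u(167) = u(2) = 21.

21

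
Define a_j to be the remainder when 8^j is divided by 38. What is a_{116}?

26

Computing terms: a_1 = 8, a_2 = 26, a_3 = 18, a_4 = 30, a_5 = 12, a_6 = 20, a_7 = 8.
The sequence repeats with period 6.
(116 - 1) mod 6 = 1, so a_{116} = a_2 = 26.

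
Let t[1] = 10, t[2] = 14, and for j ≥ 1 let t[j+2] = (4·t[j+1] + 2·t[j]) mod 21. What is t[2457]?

1

We have t[1] = 10,  t[2] = 14,  t[3] = 13,  t[4] = 17,  t[5] = 10,  t[6] = 11,  t[7] = 1,  t[8] = 5,  t[9] = 1,  t[10] = 14,  t[11] = 16,  t[12] = 8,  t[13] = 1,  t[14] = 20,  t[15] = 19,  t[16] = 11,  t[17] = 19,  t[18] = 14,  t[19] = 10,  t[20] = 5,  t[21] = 19,  t[22] = 2,  t[23] = 4,  t[24] = 20,  t[25] = 4,  t[26] = 14,  t[27] = 1,  t[28] = 11,  t[29] = 4,  t[30] = 17,  t[31] = 13,  t[32] = 2,  t[33] = 13,  t[34] = 14,  t[35] = 19,  t[36] = 20,  t[37] = 13,  t[38] = 8,  t[39] = 16,  t[40] = 17,  t[41] = 16,  t[42] = 14,  t[43] = 4,  t[44] = 2,  t[45] = 16,  t[46] = 5,  t[47] = 10,  t[48] = 8,  t[49] = 10,  t[50] = 14.
Since (t[49], t[50]) = (t[1], t[2]) = (10, 14) (two consecutive terms determine the rest), the sequence is periodic with period 48.
(2457 - 1) mod 48 = 8, so t[2457] = t[9] = 1.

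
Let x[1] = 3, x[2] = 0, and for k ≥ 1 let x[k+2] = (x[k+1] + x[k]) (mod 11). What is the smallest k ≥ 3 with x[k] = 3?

3

We have x[1] = 3, x[2] = 0, x[3] = 3, x[4] = 3, x[5] = 6, x[6] = 9, x[7] = 4, x[8] = 2, x[9] = 6, x[10] = 8, x[11] = 3, x[12] = 0.
Since (x[11], x[12]) = (x[1], x[2]) = (3, 0) (two consecutive terms determine the rest), the sequence is periodic with period 10.
The value 3 first appears (with k ≥ 3) at x[3].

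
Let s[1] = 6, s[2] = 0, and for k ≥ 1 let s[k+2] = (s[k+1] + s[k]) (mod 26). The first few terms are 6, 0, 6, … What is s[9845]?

Computing terms: s[1] = 6; s[2] = 0; s[3] = 6; s[4] = 6; s[5] = 12; s[6] = 18; s[7] = 4; s[8] = 22; s[9] = 0; s[10] = 22; s[11] = 22; s[12] = 18; s[13] = 14; s[14] = 6; s[15] = 20; s[16] = 0; s[17] = 20; s[18] = 20; s[19] = 14; s[20] = 8; s[21] = 22; s[22] = 4; s[23] = 0; s[24] = 4; s[25] = 4; s[26] = 8; s[27] = 12; s[28] = 20; s[29] = 6; s[30] = 0.
Since (s[29], s[30]) = (s[1], s[2]) = (6, 0) (two consecutive terms determine the rest), the sequence is periodic with period 28.
(9845 - 1) mod 28 = 16, so s[9845] = s[17] = 20.

20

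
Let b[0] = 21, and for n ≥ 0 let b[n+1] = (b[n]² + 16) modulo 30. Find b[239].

5

b[0] = 21,  b[1] = 7,  b[2] = 5,  b[3] = 11,  b[4] = 17,  b[5] = 5.
Since b[5] = b[2] = 5, the sequence is eventually periodic: after a pre-period of length 2 it cycles with period 3.
For n ≥ 2, b[n] depends only on (n - 2) mod 3. (239 - 2) mod 3 = 0, so b[239] = b[2] = 5.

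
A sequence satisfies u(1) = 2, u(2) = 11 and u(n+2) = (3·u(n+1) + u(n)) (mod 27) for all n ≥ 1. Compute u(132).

u(1) = 2, u(2) = 11, u(3) = 8, u(4) = 8, u(5) = 5, u(6) = 23, u(7) = 20, u(8) = 2, u(9) = 26, u(10) = 26, u(11) = 23, u(12) = 14, u(13) = 11, u(14) = 20, u(15) = 17, u(16) = 17, u(17) = 14, u(18) = 5, u(19) = 2, u(20) = 11.
The sequence repeats with period 18.
So u(132) = u(1 + ((132-1) mod 18)) = u(6) = 23.

23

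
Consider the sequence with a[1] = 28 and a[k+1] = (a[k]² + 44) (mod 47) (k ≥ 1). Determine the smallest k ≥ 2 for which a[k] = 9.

9

a[1] = 28,  a[2] = 29,  a[3] = 39,  a[4] = 14,  a[5] = 5,  a[6] = 22,  a[7] = 11,  a[8] = 24,  a[9] = 9,  a[10] = 31,  a[11] = 18,  a[12] = 39.
Since a[12] = a[3] = 39, the sequence is eventually periodic: after a pre-period of length 2 it cycles with period 9.
The value 9 first appears (with k ≥ 2) at a[9].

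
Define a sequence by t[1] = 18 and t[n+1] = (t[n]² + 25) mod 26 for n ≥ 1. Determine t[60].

3

We have t[1] = 18, t[2] = 11, t[3] = 16, t[4] = 21, t[5] = 24, t[6] = 3, t[7] = 8, t[8] = 11.
Since t[8] = t[2] = 11, the sequence is eventually periodic: after a pre-period of length 1 it cycles with period 6.
For n ≥ 2, t[n] depends only on (n - 2) mod 6. (60 - 2) mod 6 = 4, so t[60] = t[6] = 3.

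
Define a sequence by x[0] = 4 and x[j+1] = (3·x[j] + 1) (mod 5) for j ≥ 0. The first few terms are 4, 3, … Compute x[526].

0

We have x[0] = 4; x[1] = 3; x[2] = 0; x[3] = 1; x[4] = 4.
The sequence repeats with period 4.
(526 - 0) mod 4 = 2, so x[526] = x[2] = 0.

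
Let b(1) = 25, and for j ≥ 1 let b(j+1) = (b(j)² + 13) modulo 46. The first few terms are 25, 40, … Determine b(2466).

2

Listing terms: b(1) = 25; b(2) = 40; b(3) = 3; b(4) = 22; b(5) = 37; b(6) = 2; b(7) = 17; b(8) = 26; b(9) = 45; b(10) = 14; b(11) = 25.
The sequence repeats with period 10.
So b(2466) = b(1 + ((2466-1) mod 10)) = b(6) = 2.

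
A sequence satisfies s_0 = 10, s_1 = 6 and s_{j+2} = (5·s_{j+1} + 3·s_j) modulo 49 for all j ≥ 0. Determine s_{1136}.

11

We have s_0 = 10, s_1 = 6, s_2 = 11, s_3 = 24, s_4 = 6, s_5 = 4, s_6 = 38, s_7 = 6, s_8 = 46, s_9 = 3, s_{10} = 6, s_{11} = 39, s_{12} = 17, s_{13} = 6, s_{14} = 32, s_{15} = 31, s_{16} = 6, s_{17} = 25, s_{18} = 45, s_{19} = 6, s_{20} = 18, s_{21} = 10, s_{22} = 6.
Since (s_{21}, s_{22}) = (s_0, s_1) = (10, 6) (two consecutive terms determine the rest), the sequence is periodic with period 21.
So s_{1136} = s_{0 + ((1136-0) mod 21)} = s_2 = 11.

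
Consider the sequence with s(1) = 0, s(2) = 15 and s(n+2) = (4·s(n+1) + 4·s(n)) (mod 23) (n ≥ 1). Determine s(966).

9

We have s(1) = 0, s(2) = 15, s(3) = 14, s(4) = 1, s(5) = 14, s(6) = 14, s(7) = 20, s(8) = 21, s(9) = 3, s(10) = 4, s(11) = 5, s(12) = 13, s(13) = 3, s(14) = 18, s(15) = 15, s(16) = 17, s(17) = 13, s(18) = 5, s(19) = 3, s(20) = 9, s(21) = 2, s(22) = 21, s(23) = 0, s(24) = 15.
Since (s(23), s(24)) = (s(1), s(2)) = (0, 15) (two consecutive terms determine the rest), the sequence is periodic with period 22.
(966 - 1) mod 22 = 19, so s(966) = s(20) = 9.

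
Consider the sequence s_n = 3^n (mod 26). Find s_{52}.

We have s_0 = 1,  s_1 = 3,  s_2 = 9,  s_3 = 1.
Since s_3 = s_0 = 1, the sequence is periodic with period 3.
(52 - 0) mod 3 = 1, so s_{52} = s_1 = 3.

3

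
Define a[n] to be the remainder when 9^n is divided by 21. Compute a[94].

9

We have a[0] = 1,  a[1] = 9,  a[2] = 18,  a[3] = 15,  a[4] = 9.
Since a[4] = a[1] = 9, the sequence is eventually periodic: after a pre-period of length 1 it cycles with period 3.
For n ≥ 1, a[n] depends only on (n - 1) mod 3. (94 - 1) mod 3 = 0, so a[94] = a[1] = 9.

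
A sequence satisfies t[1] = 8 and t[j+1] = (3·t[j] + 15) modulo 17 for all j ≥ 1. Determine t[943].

Computing terms: t[1] = 8, t[2] = 5, t[3] = 13, t[4] = 3, t[5] = 7, t[6] = 2, t[7] = 4, t[8] = 10, t[9] = 11, t[10] = 14, t[11] = 6, t[12] = 16, t[13] = 12, t[14] = 0, t[15] = 15, t[16] = 9, t[17] = 8.
Since t[17] = t[1] = 8, the sequence is periodic with period 16.
So t[943] = t[1 + ((943-1) mod 16)] = t[15] = 15.

15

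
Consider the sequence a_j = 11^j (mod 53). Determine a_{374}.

Computing terms: a_0 = 1,  a_1 = 11,  a_2 = 15,  a_3 = 6,  a_4 = 13,  a_5 = 37,  a_6 = 36,  a_7 = 25,  a_8 = 10,  a_9 = 4,  a_{10} = 44,  a_{11} = 7,  a_{12} = 24,  a_{13} = 52,  a_{14} = 42,  a_{15} = 38,  a_{16} = 47,  a_{17} = 40,  a_{18} = 16,  a_{19} = 17,  a_{20} = 28,  a_{21} = 43,  a_{22} = 49,  a_{23} = 9,  a_{24} = 46,  a_{25} = 29,  a_{26} = 1.
The sequence repeats with period 26.
So a_{374} = a_{0 + ((374-0) mod 26)} = a_{10} = 44.

44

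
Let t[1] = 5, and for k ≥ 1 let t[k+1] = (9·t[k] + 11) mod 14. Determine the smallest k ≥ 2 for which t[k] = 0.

Listing terms: t[1] = 5, t[2] = 0, t[3] = 11, t[4] = 12, t[5] = 7, t[6] = 4, t[7] = 5.
Since t[7] = t[1] = 5, the sequence is periodic with period 6.
The value 0 first appears (with k ≥ 2) at t[2].

2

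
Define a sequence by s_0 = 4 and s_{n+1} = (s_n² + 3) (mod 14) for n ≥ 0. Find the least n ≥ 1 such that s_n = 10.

6

Computing terms: s_0 = 4,  s_1 = 5,  s_2 = 0,  s_3 = 3,  s_4 = 12,  s_5 = 7,  s_6 = 10,  s_7 = 5.
Since s_7 = s_1 = 5, the sequence is eventually periodic: after a pre-period of length 1 it cycles with period 6.
The value 10 first appears (with n ≥ 1) at s_6.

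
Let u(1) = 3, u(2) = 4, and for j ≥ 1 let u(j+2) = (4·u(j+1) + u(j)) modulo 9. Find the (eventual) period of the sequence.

Computing terms: u(1) = 3, u(2) = 4, u(3) = 1, u(4) = 8, u(5) = 6, u(6) = 5, u(7) = 8, u(8) = 1, u(9) = 3, u(10) = 4.
The sequence repeats with period 8.

8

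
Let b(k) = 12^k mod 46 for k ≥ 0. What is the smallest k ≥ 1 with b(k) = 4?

We have b(0) = 1,  b(1) = 12,  b(2) = 6,  b(3) = 26,  b(4) = 36,  b(5) = 18,  b(6) = 32,  b(7) = 16,  b(8) = 8,  b(9) = 4,  b(10) = 2,  b(11) = 24,  b(12) = 12.
Since b(12) = b(1) = 12, the sequence is eventually periodic: after a pre-period of length 1 it cycles with period 11.
The value 4 first appears (with k ≥ 1) at b(9).

9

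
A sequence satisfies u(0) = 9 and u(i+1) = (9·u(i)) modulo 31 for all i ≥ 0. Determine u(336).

10

Listing terms: u(0) = 9,  u(1) = 19,  u(2) = 16,  u(3) = 20,  u(4) = 25,  u(5) = 8,  u(6) = 10,  u(7) = 28,  u(8) = 4,  u(9) = 5,  u(10) = 14,  u(11) = 2,  u(12) = 18,  u(13) = 7,  u(14) = 1,  u(15) = 9.
The sequence repeats with period 15.
(336 - 0) mod 15 = 6, so u(336) = u(6) = 10.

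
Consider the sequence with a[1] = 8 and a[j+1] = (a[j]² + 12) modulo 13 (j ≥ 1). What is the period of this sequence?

3

We have a[1] = 8, a[2] = 11, a[3] = 3, a[4] = 8.
The sequence repeats with period 3.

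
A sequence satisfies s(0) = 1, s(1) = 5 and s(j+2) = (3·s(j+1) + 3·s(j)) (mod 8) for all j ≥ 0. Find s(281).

We have s(0) = 1; s(1) = 5; s(2) = 2; s(3) = 5; s(4) = 5; s(5) = 6; s(6) = 1; s(7) = 5.
Since (s(6), s(7)) = (s(0), s(1)) = (1, 5) (two consecutive terms determine the rest), the sequence is periodic with period 6.
(281 - 0) mod 6 = 5, so s(281) = s(5) = 6.

6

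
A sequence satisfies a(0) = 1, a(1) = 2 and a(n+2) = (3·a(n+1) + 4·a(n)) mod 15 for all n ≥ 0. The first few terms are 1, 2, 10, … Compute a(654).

4

Computing terms: a(0) = 1; a(1) = 2; a(2) = 10; a(3) = 8; a(4) = 4; a(5) = 14; a(6) = 13; a(7) = 5; a(8) = 7; a(9) = 11; a(10) = 1; a(11) = 2.
The sequence repeats with period 10.
(654 - 0) mod 10 = 4, so a(654) = a(4) = 4.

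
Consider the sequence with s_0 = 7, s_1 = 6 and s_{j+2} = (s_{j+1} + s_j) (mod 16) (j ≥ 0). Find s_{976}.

0

Listing terms: s_0 = 7; s_1 = 6; s_2 = 13; s_3 = 3; s_4 = 0; s_5 = 3; s_6 = 3; s_7 = 6; s_8 = 9; s_9 = 15; s_{10} = 8; s_{11} = 7; s_{12} = 15; s_{13} = 6; s_{14} = 5; s_{15} = 11; s_{16} = 0; s_{17} = 11; s_{18} = 11; s_{19} = 6; s_{20} = 1; s_{21} = 7; s_{22} = 8; s_{23} = 15; s_{24} = 7; s_{25} = 6.
The sequence repeats with period 24.
(976 - 0) mod 24 = 16, so s_{976} = s_{16} = 0.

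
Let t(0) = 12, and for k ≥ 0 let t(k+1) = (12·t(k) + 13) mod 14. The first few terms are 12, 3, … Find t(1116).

Listing terms: t(0) = 12; t(1) = 3; t(2) = 7; t(3) = 13; t(4) = 1; t(5) = 11; t(6) = 5; t(7) = 3.
Since t(7) = t(1) = 3, the sequence is eventually periodic: after a pre-period of length 1 it cycles with period 6.
For k ≥ 1, t(k) depends only on (k - 1) mod 6. (1116 - 1) mod 6 = 5, so t(1116) = t(6) = 5.

5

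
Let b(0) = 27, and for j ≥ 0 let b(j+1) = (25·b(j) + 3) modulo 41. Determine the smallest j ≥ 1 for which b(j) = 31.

7

Listing terms: b(0) = 27,  b(1) = 22,  b(2) = 20,  b(3) = 11,  b(4) = 32,  b(5) = 24,  b(6) = 29,  b(7) = 31,  b(8) = 40,  b(9) = 19,  b(10) = 27.
The sequence repeats with period 10.
The value 31 first appears (with j ≥ 1) at b(7).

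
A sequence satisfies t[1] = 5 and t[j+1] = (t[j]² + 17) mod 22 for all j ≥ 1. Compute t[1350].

0

Computing terms: t[1] = 5,  t[2] = 20,  t[3] = 21,  t[4] = 18,  t[5] = 11,  t[6] = 6,  t[7] = 9,  t[8] = 10,  t[9] = 7,  t[10] = 0,  t[11] = 17,  t[12] = 20.
Since t[12] = t[2] = 20, the sequence is eventually periodic: after a pre-period of length 1 it cycles with period 10.
For j ≥ 2, t[j] depends only on (j - 2) mod 10. (1350 - 2) mod 10 = 8, so t[1350] = t[10] = 0.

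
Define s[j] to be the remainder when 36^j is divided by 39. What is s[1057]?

36

Listing terms: s[0] = 1,  s[1] = 36,  s[2] = 9,  s[3] = 12,  s[4] = 3,  s[5] = 30,  s[6] = 27,  s[7] = 36.
Since s[7] = s[1] = 36, the sequence is eventually periodic: after a pre-period of length 1 it cycles with period 6.
For j ≥ 1, s[j] depends only on (j - 1) mod 6. (1057 - 1) mod 6 = 0, so s[1057] = s[1] = 36.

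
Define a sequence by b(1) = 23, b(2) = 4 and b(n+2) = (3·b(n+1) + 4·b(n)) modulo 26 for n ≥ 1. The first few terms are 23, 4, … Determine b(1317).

0

Computing terms: b(1) = 23, b(2) = 4, b(3) = 0, b(4) = 16, b(5) = 22, b(6) = 0, b(7) = 10, b(8) = 4, b(9) = 0.
Since (b(8), b(9)) = (b(2), b(3)) = (4, 0) (two consecutive terms determine the rest), the sequence is eventually periodic: after a pre-period of length 1 it cycles with period 6.
For n ≥ 2, b(n) depends only on (n - 2) mod 6. (1317 - 2) mod 6 = 1, so b(1317) = b(3) = 0.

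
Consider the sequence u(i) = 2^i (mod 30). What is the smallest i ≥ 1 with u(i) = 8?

Computing terms: u(0) = 1, u(1) = 2, u(2) = 4, u(3) = 8, u(4) = 16, u(5) = 2.
Since u(5) = u(1) = 2, the sequence is eventually periodic: after a pre-period of length 1 it cycles with period 4.
The value 8 first appears (with i ≥ 1) at u(3).

3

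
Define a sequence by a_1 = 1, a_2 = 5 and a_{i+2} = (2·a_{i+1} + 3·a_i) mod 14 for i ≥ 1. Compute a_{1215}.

Computing terms: a_1 = 1; a_2 = 5; a_3 = 13; a_4 = 13; a_5 = 9; a_6 = 1; a_7 = 1; a_8 = 5.
Since (a_7, a_8) = (a_1, a_2) = (1, 5) (two consecutive terms determine the rest), the sequence is periodic with period 6.
(1215 - 1) mod 6 = 2, so a_{1215} = a_3 = 13.

13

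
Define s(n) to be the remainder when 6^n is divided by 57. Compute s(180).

We have s(1) = 6; s(2) = 36; s(3) = 45; s(4) = 42; s(5) = 24; s(6) = 30; s(7) = 9; s(8) = 54; s(9) = 39; s(10) = 6.
The sequence repeats with period 9.
(180 - 1) mod 9 = 8, so s(180) = s(9) = 39.

39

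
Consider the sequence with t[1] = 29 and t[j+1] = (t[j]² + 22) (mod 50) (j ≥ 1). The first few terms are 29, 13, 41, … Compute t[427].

41

Listing terms: t[1] = 29; t[2] = 13; t[3] = 41; t[4] = 3; t[5] = 31; t[6] = 33; t[7] = 11; t[8] = 43; t[9] = 21; t[10] = 13.
Since t[10] = t[2] = 13, the sequence is eventually periodic: after a pre-period of length 1 it cycles with period 8.
For j ≥ 2, t[j] depends only on (j - 2) mod 8. (427 - 2) mod 8 = 1, so t[427] = t[3] = 41.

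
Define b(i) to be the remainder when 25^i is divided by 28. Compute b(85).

Listing terms: b(1) = 25, b(2) = 9, b(3) = 1, b(4) = 25.
The sequence repeats with period 3.
So b(85) = b(1 + ((85-1) mod 3)) = b(1) = 25.

25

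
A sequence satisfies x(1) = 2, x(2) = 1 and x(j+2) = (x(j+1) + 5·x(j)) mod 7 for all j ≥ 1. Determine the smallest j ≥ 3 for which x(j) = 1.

5

Listing terms: x(1) = 2,  x(2) = 1,  x(3) = 4,  x(4) = 2,  x(5) = 1.
Since (x(4), x(5)) = (x(1), x(2)) = (2, 1) (two consecutive terms determine the rest), the sequence is periodic with period 3.
The value 1 next appears (with j ≥ 3) at x(5).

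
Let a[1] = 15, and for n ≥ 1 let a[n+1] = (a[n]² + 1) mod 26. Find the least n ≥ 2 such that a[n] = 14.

Computing terms: a[1] = 15,  a[2] = 18,  a[3] = 13,  a[4] = 14,  a[5] = 15.
The sequence repeats with period 4.
The value 14 first appears (with n ≥ 2) at a[4].

4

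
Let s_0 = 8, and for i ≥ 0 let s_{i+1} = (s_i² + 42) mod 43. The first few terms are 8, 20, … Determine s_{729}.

We have s_0 = 8, s_1 = 20, s_2 = 12, s_3 = 14, s_4 = 23, s_5 = 12.
Since s_5 = s_2 = 12, the sequence is eventually periodic: after a pre-period of length 2 it cycles with period 3.
For i ≥ 2, s_i depends only on (i - 2) mod 3. (729 - 2) mod 3 = 1, so s_{729} = s_3 = 14.

14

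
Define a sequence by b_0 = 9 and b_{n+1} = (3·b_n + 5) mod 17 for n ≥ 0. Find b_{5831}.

5

We have b_0 = 9, b_1 = 15, b_2 = 16, b_3 = 2, b_4 = 11, b_5 = 4, b_6 = 0, b_7 = 5, b_8 = 3, b_9 = 14, b_{10} = 13, b_{11} = 10, b_{12} = 1, b_{13} = 8, b_{14} = 12, b_{15} = 7, b_{16} = 9.
The sequence repeats with period 16.
So b_{5831} = b_{0 + ((5831-0) mod 16)} = b_7 = 5.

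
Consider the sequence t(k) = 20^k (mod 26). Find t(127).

6

Listing terms: t(0) = 1; t(1) = 20; t(2) = 10; t(3) = 18; t(4) = 22; t(5) = 24; t(6) = 12; t(7) = 6; t(8) = 16; t(9) = 8; t(10) = 4; t(11) = 2; t(12) = 14; t(13) = 20.
Since t(13) = t(1) = 20, the sequence is eventually periodic: after a pre-period of length 1 it cycles with period 12.
For k ≥ 1, t(k) depends only on (k - 1) mod 12. (127 - 1) mod 12 = 6, so t(127) = t(7) = 6.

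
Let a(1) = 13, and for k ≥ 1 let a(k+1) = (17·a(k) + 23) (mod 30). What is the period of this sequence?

Listing terms: a(1) = 13; a(2) = 4; a(3) = 1; a(4) = 10; a(5) = 13.
The sequence repeats with period 4.

4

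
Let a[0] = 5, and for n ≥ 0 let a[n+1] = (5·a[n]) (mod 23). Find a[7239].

a[0] = 5, a[1] = 2, a[2] = 10, a[3] = 4, a[4] = 20, a[5] = 8, a[6] = 17, a[7] = 16, a[8] = 11, a[9] = 9, a[10] = 22, a[11] = 18, a[12] = 21, a[13] = 13, a[14] = 19, a[15] = 3, a[16] = 15, a[17] = 6, a[18] = 7, a[19] = 12, a[20] = 14, a[21] = 1, a[22] = 5.
Since a[22] = a[0] = 5, the sequence is periodic with period 22.
(7239 - 0) mod 22 = 1, so a[7239] = a[1] = 2.

2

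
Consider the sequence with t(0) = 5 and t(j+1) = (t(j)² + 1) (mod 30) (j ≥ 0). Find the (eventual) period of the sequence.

6

We have t(0) = 5; t(1) = 26; t(2) = 17; t(3) = 20; t(4) = 11; t(5) = 2; t(6) = 5.
The sequence repeats with period 6.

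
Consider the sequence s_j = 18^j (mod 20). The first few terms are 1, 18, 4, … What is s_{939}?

12

s_0 = 1; s_1 = 18; s_2 = 4; s_3 = 12; s_4 = 16; s_5 = 8; s_6 = 4.
Since s_6 = s_2 = 4, the sequence is eventually periodic: after a pre-period of length 2 it cycles with period 4.
For j ≥ 2, s_j depends only on (j - 2) mod 4. (939 - 2) mod 4 = 1, so s_{939} = s_3 = 12.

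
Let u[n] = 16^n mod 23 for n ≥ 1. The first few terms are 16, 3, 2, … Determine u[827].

3

We have u[1] = 16, u[2] = 3, u[3] = 2, u[4] = 9, u[5] = 6, u[6] = 4, u[7] = 18, u[8] = 12, u[9] = 8, u[10] = 13, u[11] = 1, u[12] = 16.
Since u[12] = u[1] = 16, the sequence is periodic with period 11.
So u[827] = u[1 + ((827-1) mod 11)] = u[2] = 3.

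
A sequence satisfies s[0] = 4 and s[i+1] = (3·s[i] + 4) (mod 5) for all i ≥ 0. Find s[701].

Computing terms: s[0] = 4, s[1] = 1, s[2] = 2, s[3] = 0, s[4] = 4.
The sequence repeats with period 4.
So s[701] = s[0 + ((701-0) mod 4)] = s[1] = 1.

1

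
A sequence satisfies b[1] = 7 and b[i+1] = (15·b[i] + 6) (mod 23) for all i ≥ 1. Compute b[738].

Listing terms: b[1] = 7, b[2] = 19, b[3] = 15, b[4] = 1, b[5] = 21, b[6] = 22, b[7] = 14, b[8] = 9, b[9] = 3, b[10] = 5, b[11] = 12, b[12] = 2, b[13] = 13, b[14] = 17, b[15] = 8, b[16] = 11, b[17] = 10, b[18] = 18, b[19] = 0, b[20] = 6, b[21] = 4, b[22] = 20, b[23] = 7.
Since b[23] = b[1] = 7, the sequence is periodic with period 22.
(738 - 1) mod 22 = 11, so b[738] = b[12] = 2.

2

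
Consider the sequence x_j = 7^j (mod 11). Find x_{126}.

We have x_1 = 7; x_2 = 5; x_3 = 2; x_4 = 3; x_5 = 10; x_6 = 4; x_7 = 6; x_8 = 9; x_9 = 8; x_{10} = 1; x_{11} = 7.
Since x_{11} = x_1 = 7, the sequence is periodic with period 10.
So x_{126} = x_{1 + ((126-1) mod 10)} = x_6 = 4.

4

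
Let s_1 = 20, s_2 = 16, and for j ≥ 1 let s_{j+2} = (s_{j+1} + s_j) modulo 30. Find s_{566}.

20

Computing terms: s_1 = 20,  s_2 = 16,  s_3 = 6,  s_4 = 22,  s_5 = 28,  s_6 = 20,  s_7 = 18,  s_8 = 8,  s_9 = 26,  s_{10} = 4,  s_{11} = 0,  s_{12} = 4,  s_{13} = 4,  s_{14} = 8,  s_{15} = 12,  s_{16} = 20,  s_{17} = 2,  s_{18} = 22,  s_{19} = 24,  s_{20} = 16,  s_{21} = 10,  s_{22} = 26,  s_{23} = 6,  s_{24} = 2,  s_{25} = 8,  s_{26} = 10,  s_{27} = 18,  s_{28} = 28,  s_{29} = 16,  s_{30} = 14,  s_{31} = 0,  s_{32} = 14,  s_{33} = 14,  s_{34} = 28,  s_{35} = 12,  s_{36} = 10,  s_{37} = 22,  s_{38} = 2,  s_{39} = 24,  s_{40} = 26,  s_{41} = 20,  s_{42} = 16.
Since (s_{41}, s_{42}) = (s_1, s_2) = (20, 16) (two consecutive terms determine the rest), the sequence is periodic with period 40.
So s_{566} = s_{1 + ((566-1) mod 40)} = s_6 = 20.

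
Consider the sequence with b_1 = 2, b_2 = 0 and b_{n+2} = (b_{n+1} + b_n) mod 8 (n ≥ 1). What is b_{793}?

We have b_1 = 2,  b_2 = 0,  b_3 = 2,  b_4 = 2,  b_5 = 4,  b_6 = 6,  b_7 = 2,  b_8 = 0.
The sequence repeats with period 6.
(793 - 1) mod 6 = 0, so b_{793} = b_1 = 2.

2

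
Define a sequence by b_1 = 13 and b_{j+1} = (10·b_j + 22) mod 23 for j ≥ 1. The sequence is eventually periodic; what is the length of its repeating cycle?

Computing terms: b_1 = 13, b_2 = 14, b_3 = 1, b_4 = 9, b_5 = 20, b_6 = 15, b_7 = 11, b_8 = 17, b_9 = 8, b_{10} = 10, b_{11} = 7, b_{12} = 0, b_{13} = 22, b_{14} = 12, b_{15} = 4, b_{16} = 16, b_{17} = 21, b_{18} = 2, b_{19} = 19, b_{20} = 5, b_{21} = 3, b_{22} = 6, b_{23} = 13.
The sequence repeats with period 22.

22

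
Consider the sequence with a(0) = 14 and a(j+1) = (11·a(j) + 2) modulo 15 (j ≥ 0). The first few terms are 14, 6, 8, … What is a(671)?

Computing terms: a(0) = 14,  a(1) = 6,  a(2) = 8,  a(3) = 0,  a(4) = 2,  a(5) = 9,  a(6) = 11,  a(7) = 3,  a(8) = 5,  a(9) = 12,  a(10) = 14.
Since a(10) = a(0) = 14, the sequence is periodic with period 10.
So a(671) = a(0 + ((671-0) mod 10)) = a(1) = 6.

6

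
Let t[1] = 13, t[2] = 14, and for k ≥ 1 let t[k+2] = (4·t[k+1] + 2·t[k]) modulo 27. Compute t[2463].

Listing terms: t[1] = 13; t[2] = 14; t[3] = 1; t[4] = 5; t[5] = 22; t[6] = 17; t[7] = 4; t[8] = 23; t[9] = 19; t[10] = 14; t[11] = 13; t[12] = 26; t[13] = 22; t[14] = 5; t[15] = 10; t[16] = 23; t[17] = 4; t[18] = 8; t[19] = 13; t[20] = 14.
Since (t[19], t[20]) = (t[1], t[2]) = (13, 14) (two consecutive terms determine the rest), the sequence is periodic with period 18.
So t[2463] = t[1 + ((2463-1) mod 18)] = t[15] = 10.

10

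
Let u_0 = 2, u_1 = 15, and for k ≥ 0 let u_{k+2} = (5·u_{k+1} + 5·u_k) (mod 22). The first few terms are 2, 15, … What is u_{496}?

7

Computing terms: u_0 = 2, u_1 = 15, u_2 = 19, u_3 = 16, u_4 = 21, u_5 = 9, u_6 = 18, u_7 = 3, u_8 = 17, u_9 = 12, u_{10} = 13, u_{11} = 15, u_{12} = 8, u_{13} = 5, u_{14} = 21, u_{15} = 20, u_{16} = 7, u_{17} = 3, u_{18} = 6, u_{19} = 1, u_{20} = 13, u_{21} = 4, u_{22} = 19, u_{23} = 5, u_{24} = 10, u_{25} = 9, u_{26} = 7, u_{27} = 14, u_{28} = 17, u_{29} = 1, u_{30} = 2, u_{31} = 15.
The sequence repeats with period 30.
(496 - 0) mod 30 = 16, so u_{496} = u_{16} = 7.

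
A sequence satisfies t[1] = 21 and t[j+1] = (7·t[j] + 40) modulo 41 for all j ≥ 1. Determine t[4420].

5

We have t[1] = 21; t[2] = 23; t[3] = 37; t[4] = 12; t[5] = 1; t[6] = 6; t[7] = 0; t[8] = 40; t[9] = 33; t[10] = 25; t[11] = 10; t[12] = 28; t[13] = 31; t[14] = 11; t[15] = 35; t[16] = 39; t[17] = 26; t[18] = 17; t[19] = 36; t[20] = 5; t[21] = 34; t[22] = 32; t[23] = 18; t[24] = 2; t[25] = 13; t[26] = 8; t[27] = 14; t[28] = 15; t[29] = 22; t[30] = 30; t[31] = 4; t[32] = 27; t[33] = 24; t[34] = 3; t[35] = 20; t[36] = 16; t[37] = 29; t[38] = 38; t[39] = 19; t[40] = 9; t[41] = 21.
Since t[41] = t[1] = 21, the sequence is periodic with period 40.
So t[4420] = t[1 + ((4420-1) mod 40)] = t[20] = 5.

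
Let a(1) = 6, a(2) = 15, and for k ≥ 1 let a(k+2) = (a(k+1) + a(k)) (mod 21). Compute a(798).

12

We have a(1) = 6,  a(2) = 15,  a(3) = 0,  a(4) = 15,  a(5) = 15,  a(6) = 9,  a(7) = 3,  a(8) = 12,  a(9) = 15,  a(10) = 6,  a(11) = 0,  a(12) = 6,  a(13) = 6,  a(14) = 12,  a(15) = 18,  a(16) = 9,  a(17) = 6,  a(18) = 15.
The sequence repeats with period 16.
(798 - 1) mod 16 = 13, so a(798) = a(14) = 12.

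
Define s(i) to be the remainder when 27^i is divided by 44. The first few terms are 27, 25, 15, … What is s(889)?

We have s(1) = 27; s(2) = 25; s(3) = 15; s(4) = 9; s(5) = 23; s(6) = 5; s(7) = 3; s(8) = 37; s(9) = 31; s(10) = 1; s(11) = 27.
The sequence repeats with period 10.
(889 - 1) mod 10 = 8, so s(889) = s(9) = 31.

31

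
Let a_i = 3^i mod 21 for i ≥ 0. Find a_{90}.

We have a_0 = 1; a_1 = 3; a_2 = 9; a_3 = 6; a_4 = 18; a_5 = 12; a_6 = 15; a_7 = 3.
Since a_7 = a_1 = 3, the sequence is eventually periodic: after a pre-period of length 1 it cycles with period 6.
For i ≥ 1, a_i depends only on (i - 1) mod 6. (90 - 1) mod 6 = 5, so a_{90} = a_6 = 15.

15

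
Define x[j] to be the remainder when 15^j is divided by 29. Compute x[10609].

Listing terms: x[0] = 1; x[1] = 15; x[2] = 22; x[3] = 11; x[4] = 20; x[5] = 10; x[6] = 5; x[7] = 17; x[8] = 23; x[9] = 26; x[10] = 13; x[11] = 21; x[12] = 25; x[13] = 27; x[14] = 28; x[15] = 14; x[16] = 7; x[17] = 18; x[18] = 9; x[19] = 19; x[20] = 24; x[21] = 12; x[22] = 6; x[23] = 3; x[24] = 16; x[25] = 8; x[26] = 4; x[27] = 2; x[28] = 1.
Since x[28] = x[0] = 1, the sequence is periodic with period 28.
So x[10609] = x[0 + ((10609-0) mod 28)] = x[25] = 8.

8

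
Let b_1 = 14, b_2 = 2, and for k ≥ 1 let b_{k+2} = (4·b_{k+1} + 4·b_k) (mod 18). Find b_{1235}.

10

Computing terms: b_1 = 14; b_2 = 2; b_3 = 10; b_4 = 12; b_5 = 16; b_6 = 4; b_7 = 8; b_8 = 12; b_9 = 8; b_{10} = 8; b_{11} = 10; b_{12} = 0; b_{13} = 4; b_{14} = 16; b_{15} = 8; b_{16} = 6; b_{17} = 2; b_{18} = 14; b_{19} = 10; b_{20} = 6; b_{21} = 10; b_{22} = 10; b_{23} = 8; b_{24} = 0; b_{25} = 14; b_{26} = 2.
Since (b_{25}, b_{26}) = (b_1, b_2) = (14, 2) (two consecutive terms determine the rest), the sequence is periodic with period 24.
(1235 - 1) mod 24 = 10, so b_{1235} = b_{11} = 10.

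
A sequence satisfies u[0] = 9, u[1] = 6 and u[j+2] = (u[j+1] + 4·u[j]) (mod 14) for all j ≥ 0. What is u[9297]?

10

Computing terms: u[0] = 9,  u[1] = 6,  u[2] = 0,  u[3] = 10,  u[4] = 10,  u[5] = 8,  u[6] = 6,  u[7] = 10,  u[8] = 6,  u[9] = 4,  u[10] = 0,  u[11] = 2,  u[12] = 2,  u[13] = 10,  u[14] = 4,  u[15] = 2,  u[16] = 4,  u[17] = 12,  u[18] = 0,  u[19] = 6,  u[20] = 6,  u[21] = 2,  u[22] = 12,  u[23] = 6,  u[24] = 12,  u[25] = 8,  u[26] = 0,  u[27] = 4,  u[28] = 4,  u[29] = 6,  u[30] = 8,  u[31] = 4,  u[32] = 8,  u[33] = 10,  u[34] = 0,  u[35] = 12,  u[36] = 12,  u[37] = 4,  u[38] = 10,  u[39] = 12,  u[40] = 10,  u[41] = 2,  u[42] = 0,  u[43] = 8,  u[44] = 8,  u[45] = 12,  u[46] = 2,  u[47] = 8,  u[48] = 2,  u[49] = 6,  u[50] = 0.
Since (u[49], u[50]) = (u[1], u[2]) = (6, 0) (two consecutive terms determine the rest), the sequence is eventually periodic: after a pre-period of length 1 it cycles with period 48.
For j ≥ 1, u[j] depends only on (j - 1) mod 48. (9297 - 1) mod 48 = 32, so u[9297] = u[33] = 10.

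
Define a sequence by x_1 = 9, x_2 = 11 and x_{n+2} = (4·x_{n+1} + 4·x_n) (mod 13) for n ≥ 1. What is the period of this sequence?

Listing terms: x_1 = 9,  x_2 = 11,  x_3 = 2,  x_4 = 0,  x_5 = 8,  x_6 = 6,  x_7 = 4,  x_8 = 1,  x_9 = 7,  x_{10} = 6,  x_{11} = 0,  x_{12} = 11,  x_{13} = 5,  x_{14} = 12,  x_{15} = 3,  x_{16} = 8,  x_{17} = 5,  x_{18} = 0,  x_{19} = 7,  x_{20} = 2,  x_{21} = 10,  x_{22} = 9,  x_{23} = 11.
The sequence repeats with period 21.

21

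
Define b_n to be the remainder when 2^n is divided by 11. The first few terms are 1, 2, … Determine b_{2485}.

Listing terms: b_0 = 1,  b_1 = 2,  b_2 = 4,  b_3 = 8,  b_4 = 5,  b_5 = 10,  b_6 = 9,  b_7 = 7,  b_8 = 3,  b_9 = 6,  b_{10} = 1.
Since b_{10} = b_0 = 1, the sequence is periodic with period 10.
(2485 - 0) mod 10 = 5, so b_{2485} = b_5 = 10.

10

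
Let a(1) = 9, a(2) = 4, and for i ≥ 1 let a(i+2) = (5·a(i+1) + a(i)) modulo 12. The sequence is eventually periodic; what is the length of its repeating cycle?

24

Computing terms: a(1) = 9; a(2) = 4; a(3) = 5; a(4) = 5; a(5) = 6; a(6) = 11; a(7) = 1; a(8) = 4; a(9) = 9; a(10) = 1; a(11) = 2; a(12) = 11; a(13) = 9; a(14) = 8; a(15) = 1; a(16) = 1; a(17) = 6; a(18) = 7; a(19) = 5; a(20) = 8; a(21) = 9; a(22) = 5; a(23) = 10; a(24) = 7; a(25) = 9; a(26) = 4.
The sequence repeats with period 24.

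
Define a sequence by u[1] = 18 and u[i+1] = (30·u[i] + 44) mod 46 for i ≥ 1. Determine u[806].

Computing terms: u[1] = 18; u[2] = 32; u[3] = 38; u[4] = 34; u[5] = 6; u[6] = 40; u[7] = 2; u[8] = 12; u[9] = 36; u[10] = 20; u[11] = 0; u[12] = 44; u[13] = 30; u[14] = 24; u[15] = 28; u[16] = 10; u[17] = 22; u[18] = 14; u[19] = 4; u[20] = 26; u[21] = 42; u[22] = 16; u[23] = 18.
Since u[23] = u[1] = 18, the sequence is periodic with period 22.
So u[806] = u[1 + ((806-1) mod 22)] = u[14] = 24.

24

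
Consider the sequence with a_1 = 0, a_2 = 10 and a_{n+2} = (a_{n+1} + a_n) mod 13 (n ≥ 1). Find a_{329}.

11

Listing terms: a_1 = 0, a_2 = 10, a_3 = 10, a_4 = 7, a_5 = 4, a_6 = 11, a_7 = 2, a_8 = 0, a_9 = 2, a_{10} = 2, a_{11} = 4, a_{12} = 6, a_{13} = 10, a_{14} = 3, a_{15} = 0, a_{16} = 3, a_{17} = 3, a_{18} = 6, a_{19} = 9, a_{20} = 2, a_{21} = 11, a_{22} = 0, a_{23} = 11, a_{24} = 11, a_{25} = 9, a_{26} = 7, a_{27} = 3, a_{28} = 10, a_{29} = 0, a_{30} = 10.
The sequence repeats with period 28.
(329 - 1) mod 28 = 20, so a_{329} = a_{21} = 11.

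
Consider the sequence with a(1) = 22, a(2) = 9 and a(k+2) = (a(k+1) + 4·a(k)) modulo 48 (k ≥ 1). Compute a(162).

a(1) = 22, a(2) = 9, a(3) = 1, a(4) = 37, a(5) = 41, a(6) = 45, a(7) = 17, a(8) = 5, a(9) = 25, a(10) = 45, a(11) = 1, a(12) = 37.
Since (a(11), a(12)) = (a(3), a(4)) = (1, 37) (two consecutive terms determine the rest), the sequence is eventually periodic: after a pre-period of length 2 it cycles with period 8.
For k ≥ 3, a(k) depends only on (k - 3) mod 8. (162 - 3) mod 8 = 7, so a(162) = a(10) = 45.

45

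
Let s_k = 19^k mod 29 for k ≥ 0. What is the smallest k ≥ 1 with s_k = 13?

s_0 = 1,  s_1 = 19,  s_2 = 13,  s_3 = 15,  s_4 = 24,  s_5 = 21,  s_6 = 22,  s_7 = 12,  s_8 = 25,  s_9 = 11,  s_{10} = 6,  s_{11} = 27,  s_{12} = 20,  s_{13} = 3,  s_{14} = 28,  s_{15} = 10,  s_{16} = 16,  s_{17} = 14,  s_{18} = 5,  s_{19} = 8,  s_{20} = 7,  s_{21} = 17,  s_{22} = 4,  s_{23} = 18,  s_{24} = 23,  s_{25} = 2,  s_{26} = 9,  s_{27} = 26,  s_{28} = 1.
Since s_{28} = s_0 = 1, the sequence is periodic with period 28.
The value 13 first appears (with k ≥ 1) at s_2.

2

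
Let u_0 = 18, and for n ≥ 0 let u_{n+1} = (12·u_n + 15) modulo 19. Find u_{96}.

Listing terms: u_0 = 18; u_1 = 3; u_2 = 13; u_3 = 0; u_4 = 15; u_5 = 5; u_6 = 18.
The sequence repeats with period 6.
(96 - 0) mod 6 = 0, so u_{96} = u_0 = 18.

18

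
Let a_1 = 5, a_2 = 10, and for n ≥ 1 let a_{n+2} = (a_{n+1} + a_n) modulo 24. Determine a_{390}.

Computing terms: a_1 = 5, a_2 = 10, a_3 = 15, a_4 = 1, a_5 = 16, a_6 = 17, a_7 = 9, a_8 = 2, a_9 = 11, a_{10} = 13, a_{11} = 0, a_{12} = 13, a_{13} = 13, a_{14} = 2, a_{15} = 15, a_{16} = 17, a_{17} = 8, a_{18} = 1, a_{19} = 9, a_{20} = 10, a_{21} = 19, a_{22} = 5, a_{23} = 0, a_{24} = 5, a_{25} = 5, a_{26} = 10.
Since (a_{25}, a_{26}) = (a_1, a_2) = (5, 10) (two consecutive terms determine the rest), the sequence is periodic with period 24.
(390 - 1) mod 24 = 5, so a_{390} = a_6 = 17.

17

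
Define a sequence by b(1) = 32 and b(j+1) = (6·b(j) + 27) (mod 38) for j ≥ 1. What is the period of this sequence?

b(1) = 32; b(2) = 29; b(3) = 11; b(4) = 17; b(5) = 15; b(6) = 3; b(7) = 7; b(8) = 31; b(9) = 23; b(10) = 13; b(11) = 29.
Since b(11) = b(2) = 29, the sequence is eventually periodic: after a pre-period of length 1 it cycles with period 9.

9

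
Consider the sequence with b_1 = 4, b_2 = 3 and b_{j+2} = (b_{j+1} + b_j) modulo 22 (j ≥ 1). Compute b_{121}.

4

b_1 = 4,  b_2 = 3,  b_3 = 7,  b_4 = 10,  b_5 = 17,  b_6 = 5,  b_7 = 0,  b_8 = 5,  b_9 = 5,  b_{10} = 10,  b_{11} = 15,  b_{12} = 3,  b_{13} = 18,  b_{14} = 21,  b_{15} = 17,  b_{16} = 16,  b_{17} = 11,  b_{18} = 5,  b_{19} = 16,  b_{20} = 21,  b_{21} = 15,  b_{22} = 14,  b_{23} = 7,  b_{24} = 21,  b_{25} = 6,  b_{26} = 5,  b_{27} = 11,  b_{28} = 16,  b_{29} = 5,  b_{30} = 21,  b_{31} = 4,  b_{32} = 3.
The sequence repeats with period 30.
So b_{121} = b_{1 + ((121-1) mod 30)} = b_1 = 4.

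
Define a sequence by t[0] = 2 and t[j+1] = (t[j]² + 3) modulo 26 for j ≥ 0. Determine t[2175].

17

We have t[0] = 2; t[1] = 7; t[2] = 0; t[3] = 3; t[4] = 12; t[5] = 17; t[6] = 6; t[7] = 13; t[8] = 16; t[9] = 25; t[10] = 4; t[11] = 19; t[12] = 0.
Since t[12] = t[2] = 0, the sequence is eventually periodic: after a pre-period of length 2 it cycles with period 10.
For j ≥ 2, t[j] depends only on (j - 2) mod 10. (2175 - 2) mod 10 = 3, so t[2175] = t[5] = 17.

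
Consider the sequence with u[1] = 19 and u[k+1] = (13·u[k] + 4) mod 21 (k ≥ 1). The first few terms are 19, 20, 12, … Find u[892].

We have u[1] = 19, u[2] = 20, u[3] = 12, u[4] = 13, u[5] = 5, u[6] = 6, u[7] = 19.
The sequence repeats with period 6.
So u[892] = u[1 + ((892-1) mod 6)] = u[4] = 13.

13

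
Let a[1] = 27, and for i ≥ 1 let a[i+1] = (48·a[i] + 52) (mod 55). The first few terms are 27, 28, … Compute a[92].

50

Listing terms: a[1] = 27,  a[2] = 28,  a[3] = 21,  a[4] = 15,  a[5] = 2,  a[6] = 38,  a[7] = 6,  a[8] = 10,  a[9] = 37,  a[10] = 13,  a[11] = 16,  a[12] = 50,  a[13] = 32,  a[14] = 48,  a[15] = 46,  a[16] = 5,  a[17] = 17,  a[18] = 43,  a[19] = 26,  a[20] = 35,  a[21] = 27.
Since a[21] = a[1] = 27, the sequence is periodic with period 20.
(92 - 1) mod 20 = 11, so a[92] = a[12] = 50.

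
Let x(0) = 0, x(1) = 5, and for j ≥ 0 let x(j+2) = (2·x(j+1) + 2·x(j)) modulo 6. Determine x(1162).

Computing terms: x(0) = 0,  x(1) = 5,  x(2) = 4,  x(3) = 0,  x(4) = 2,  x(5) = 4,  x(6) = 0.
Since (x(5), x(6)) = (x(2), x(3)) = (4, 0) (two consecutive terms determine the rest), the sequence is eventually periodic: after a pre-period of length 2 it cycles with period 3.
For j ≥ 2, x(j) depends only on (j - 2) mod 3. (1162 - 2) mod 3 = 2, so x(1162) = x(4) = 2.

2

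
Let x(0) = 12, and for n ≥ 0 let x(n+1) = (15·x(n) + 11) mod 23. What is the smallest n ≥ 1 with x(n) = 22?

19

x(0) = 12; x(1) = 7; x(2) = 1; x(3) = 3; x(4) = 10; x(5) = 0; x(6) = 11; x(7) = 15; x(8) = 6; x(9) = 9; x(10) = 8; x(11) = 16; x(12) = 21; x(13) = 4; x(14) = 2; x(15) = 18; x(16) = 5; x(17) = 17; x(18) = 13; x(19) = 22; x(20) = 19; x(21) = 20; x(22) = 12.
Since x(22) = x(0) = 12, the sequence is periodic with period 22.
The value 22 first appears (with n ≥ 1) at x(19).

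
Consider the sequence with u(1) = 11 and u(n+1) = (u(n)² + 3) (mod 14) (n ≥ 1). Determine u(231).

7

Listing terms: u(1) = 11; u(2) = 12; u(3) = 7; u(4) = 10; u(5) = 5; u(6) = 0; u(7) = 3; u(8) = 12.
Since u(8) = u(2) = 12, the sequence is eventually periodic: after a pre-period of length 1 it cycles with period 6.
For n ≥ 2, u(n) depends only on (n - 2) mod 6. (231 - 2) mod 6 = 1, so u(231) = u(3) = 7.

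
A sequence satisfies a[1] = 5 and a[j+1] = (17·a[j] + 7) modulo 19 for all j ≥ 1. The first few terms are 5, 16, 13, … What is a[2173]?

a[1] = 5, a[2] = 16, a[3] = 13, a[4] = 0, a[5] = 7, a[6] = 12, a[7] = 2, a[8] = 3, a[9] = 1, a[10] = 5.
The sequence repeats with period 9.
(2173 - 1) mod 9 = 3, so a[2173] = a[4] = 0.

0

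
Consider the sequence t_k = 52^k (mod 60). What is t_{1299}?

28

Computing terms: t_1 = 52; t_2 = 4; t_3 = 28; t_4 = 16; t_5 = 52.
The sequence repeats with period 4.
So t_{1299} = t_{1 + ((1299-1) mod 4)} = t_3 = 28.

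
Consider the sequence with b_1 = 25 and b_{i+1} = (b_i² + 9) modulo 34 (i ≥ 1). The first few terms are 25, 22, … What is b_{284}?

We have b_1 = 25; b_2 = 22; b_3 = 17; b_4 = 26; b_5 = 5; b_6 = 0; b_7 = 9; b_8 = 22.
Since b_8 = b_2 = 22, the sequence is eventually periodic: after a pre-period of length 1 it cycles with period 6.
For i ≥ 2, b_i depends only on (i - 2) mod 6. (284 - 2) mod 6 = 0, so b_{284} = b_2 = 22.

22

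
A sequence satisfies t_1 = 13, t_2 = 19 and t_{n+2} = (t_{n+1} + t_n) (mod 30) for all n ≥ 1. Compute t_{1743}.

Listing terms: t_1 = 13,  t_2 = 19,  t_3 = 2,  t_4 = 21,  t_5 = 23,  t_6 = 14,  t_7 = 7,  t_8 = 21,  t_9 = 28,  t_{10} = 19,  t_{11} = 17,  t_{12} = 6,  t_{13} = 23,  t_{14} = 29,  t_{15} = 22,  t_{16} = 21,  t_{17} = 13,  t_{18} = 4,  t_{19} = 17,  t_{20} = 21,  t_{21} = 8,  t_{22} = 29,  t_{23} = 7,  t_{24} = 6,  t_{25} = 13,  t_{26} = 19.
The sequence repeats with period 24.
So t_{1743} = t_{1 + ((1743-1) mod 24)} = t_{15} = 22.

22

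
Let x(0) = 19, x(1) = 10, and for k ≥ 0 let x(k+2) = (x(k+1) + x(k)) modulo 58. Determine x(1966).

30

x(0) = 19, x(1) = 10, x(2) = 29, x(3) = 39, x(4) = 10, x(5) = 49, x(6) = 1, x(7) = 50, x(8) = 51, x(9) = 43, x(10) = 36, x(11) = 21, x(12) = 57, x(13) = 20, x(14) = 19, x(15) = 39, x(16) = 0, x(17) = 39, x(18) = 39, x(19) = 20, x(20) = 1, x(21) = 21, x(22) = 22, x(23) = 43, x(24) = 7, x(25) = 50, x(26) = 57, x(27) = 49, x(28) = 48, x(29) = 39, x(30) = 29, x(31) = 10, x(32) = 39, x(33) = 49, x(34) = 30, x(35) = 21, x(36) = 51, x(37) = 14, x(38) = 7, x(39) = 21, x(40) = 28, x(41) = 49, x(42) = 19, x(43) = 10.
The sequence repeats with period 42.
(1966 - 0) mod 42 = 34, so x(1966) = x(34) = 30.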